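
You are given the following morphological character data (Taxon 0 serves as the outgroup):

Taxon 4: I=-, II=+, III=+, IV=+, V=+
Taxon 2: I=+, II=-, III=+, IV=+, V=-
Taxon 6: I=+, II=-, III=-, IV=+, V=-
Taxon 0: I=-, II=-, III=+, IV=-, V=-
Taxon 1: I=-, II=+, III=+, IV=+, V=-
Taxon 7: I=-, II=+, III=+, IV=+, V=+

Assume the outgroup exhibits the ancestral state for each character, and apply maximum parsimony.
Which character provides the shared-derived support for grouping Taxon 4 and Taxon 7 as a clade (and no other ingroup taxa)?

V

Character polarity is set by the outgroup: the derived state is whichever differs from the outgroup's state, so for III the derived state is '-', and for the remaining characters it is '+'.
Only Taxon 2 and Taxon 6 show the derived state '+' for I, supporting them as a clade.
Only Taxon 1, Taxon 4, and Taxon 7 show the derived state '+' for II, supporting them as a clade.
III (derived state '-') is unique to Taxon 6 (autapomorphy; uninformative for grouping).
All ingroup taxa share the derived state '+' for IV; it defines the ingroup but does not resolve relationships within it.
V (derived state '+') is shared by Taxon 4 and Taxon 7 — a synapomorphy uniting that clade.
Most parsimonious ingroup topology: ((Taxon 6,Taxon 2),((Taxon 7,Taxon 4),Taxon 1)).
The clade {Taxon 4, Taxon 7} is supported by V: its derived state '+' occurs in exactly those taxa and in no other taxon (including the outgroup).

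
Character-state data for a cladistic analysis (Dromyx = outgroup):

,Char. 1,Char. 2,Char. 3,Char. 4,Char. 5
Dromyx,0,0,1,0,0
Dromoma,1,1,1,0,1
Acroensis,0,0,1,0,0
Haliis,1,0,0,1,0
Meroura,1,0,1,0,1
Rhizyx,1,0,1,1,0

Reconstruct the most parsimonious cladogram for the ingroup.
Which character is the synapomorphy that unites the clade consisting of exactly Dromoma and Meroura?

Char. 5

Character polarity is set by the outgroup: the derived state is whichever differs from the outgroup's state, so for Char. 3 the derived state is '0', and for the remaining characters it is '1'.
Only Dromoma, Haliis, Meroura, and Rhizyx show the derived state '1' for Char. 1, supporting them as a clade.
Char. 2: derived state '1' in Dromoma only — an autapomorphy, so it tells us nothing about relationships among taxa.
Char. 3 (derived state '0') is unique to Haliis (autapomorphy; uninformative for grouping).
Only Haliis and Rhizyx show the derived state '1' for Char. 4, supporting them as a clade.
Char. 5 (derived state '1') is shared by Dromoma and Meroura — a synapomorphy uniting that clade.
Most parsimonious ingroup topology: (((Dromoma,Meroura),(Haliis,Rhizyx)),Acroensis).
The clade {Dromoma, Meroura} is supported by Char. 5: its derived state '1' occurs in exactly those taxa and in no other taxon (including the outgroup).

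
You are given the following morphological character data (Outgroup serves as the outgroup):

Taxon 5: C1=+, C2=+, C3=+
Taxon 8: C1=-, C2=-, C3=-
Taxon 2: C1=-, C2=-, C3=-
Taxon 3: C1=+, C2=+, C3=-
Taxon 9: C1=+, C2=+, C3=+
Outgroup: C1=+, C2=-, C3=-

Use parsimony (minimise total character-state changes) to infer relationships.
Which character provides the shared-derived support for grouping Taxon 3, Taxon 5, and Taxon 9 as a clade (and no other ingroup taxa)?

Character polarity is set by the outgroup: the derived state is whichever differs from the outgroup's state, so for C1 the derived state is '-', and for the remaining characters it is '+'.
Only Taxon 2 and Taxon 8 show the derived state '-' for C1, supporting them as a clade.
C2: derived state '+' in Taxon 3, Taxon 5, and Taxon 9 only — synapomorphy for {Taxon 3, Taxon 5, Taxon 9}.
C3: derived state '+' in Taxon 5 and Taxon 9 only — synapomorphy for {Taxon 5, Taxon 9}.
Most parsimonious ingroup topology: (((Taxon 9,Taxon 5),Taxon 3),(Taxon 2,Taxon 8)).
The clade {Taxon 3, Taxon 5, Taxon 9} is supported by C2: its derived state '+' occurs in exactly those taxa and in no other taxon (including the outgroup).

C2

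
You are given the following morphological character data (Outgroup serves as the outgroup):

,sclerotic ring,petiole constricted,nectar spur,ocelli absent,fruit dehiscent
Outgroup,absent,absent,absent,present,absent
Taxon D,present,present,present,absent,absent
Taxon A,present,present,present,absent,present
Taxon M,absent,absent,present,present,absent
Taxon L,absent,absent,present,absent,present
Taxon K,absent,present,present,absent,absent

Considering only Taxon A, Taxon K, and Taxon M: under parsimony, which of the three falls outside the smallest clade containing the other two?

Character polarity is set by the outgroup: the derived state is whichever differs from the outgroup's state, so for ocelli absent the derived state is 'absent', and for the remaining characters it is 'present'.
sclerotic ring: derived state 'present' in Taxon A and Taxon D only — synapomorphy for {Taxon A, Taxon D}.
Only Taxon A, Taxon D, and Taxon K show the derived state 'present' for petiole constricted, supporting them as a clade.
nectar spur (derived state 'present') is shared by all ingroup taxa — unites the whole ingroup.
Only Taxon A, Taxon D, Taxon K, and Taxon L show the derived state 'absent' for ocelli absent, supporting them as a clade.
fruit dehiscent groups Taxon A and Taxon L, which is incompatible with the clades supported by the remaining characters; treating it as convergent (homoplasy) costs fewer steps than any alternative tree.
Most parsimonious ingroup topology: ((((Taxon D,Taxon A),Taxon K),Taxon L),Taxon M).
Taxon K and Taxon A share a more recent common ancestor with each other than either does with Taxon M, so Taxon M is the least closely related of the three.

Taxon M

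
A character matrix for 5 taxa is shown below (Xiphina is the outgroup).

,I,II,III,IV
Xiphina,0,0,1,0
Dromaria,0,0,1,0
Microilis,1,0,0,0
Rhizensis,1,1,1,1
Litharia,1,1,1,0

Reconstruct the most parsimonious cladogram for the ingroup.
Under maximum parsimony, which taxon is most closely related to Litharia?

Rhizensis

Character polarity is set by the outgroup: the derived state is whichever differs from the outgroup's state, so for III the derived state is '0', and for the remaining characters it is '1'.
Only Litharia, Microilis, and Rhizensis show the derived state '1' for I, supporting them as a clade.
II: derived state '1' in Litharia and Rhizensis only — synapomorphy for {Litharia, Rhizensis}.
III (derived state '0') is unique to Microilis (autapomorphy; uninformative for grouping).
IV (derived state '1') is unique to Rhizensis (autapomorphy; uninformative for grouping).
Most parsimonious ingroup topology: (Dromaria,(Microilis,(Rhizensis,Litharia))).
Litharia and Rhizensis form a cherry on this tree, so they are sister taxa.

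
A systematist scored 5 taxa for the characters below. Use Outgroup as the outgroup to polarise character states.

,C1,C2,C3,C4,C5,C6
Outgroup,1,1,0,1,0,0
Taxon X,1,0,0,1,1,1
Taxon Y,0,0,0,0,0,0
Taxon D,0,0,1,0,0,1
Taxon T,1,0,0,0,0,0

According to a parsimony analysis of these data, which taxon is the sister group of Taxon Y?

Taxon D

Character polarity is set by the outgroup: the derived state is whichever differs from the outgroup's state, so for C1, C2, C4 the derived state is '0', and for the remaining characters it is '1'.
C1 (derived state '0') is shared by Taxon D and Taxon Y — a synapomorphy uniting that clade.
C2 (derived state '0') is shared by all ingroup taxa — unites the whole ingroup.
C3 (derived state '1') is unique to Taxon D (autapomorphy; uninformative for grouping).
Only Taxon D, Taxon T, and Taxon Y show the derived state '0' for C4, supporting them as a clade.
C5: derived state '1' in Taxon X only — an autapomorphy, so it tells us nothing about relationships among taxa.
C6 (state '1') occurs in Taxon D and Taxon X but conflicts with the nesting implied by the other characters — most parsimoniously interpreted as homoplasy.
Most parsimonious ingroup topology: (Taxon X,((Taxon Y,Taxon D),Taxon T)).
Taxon Y and Taxon D form a cherry on this tree, so they are sister taxa.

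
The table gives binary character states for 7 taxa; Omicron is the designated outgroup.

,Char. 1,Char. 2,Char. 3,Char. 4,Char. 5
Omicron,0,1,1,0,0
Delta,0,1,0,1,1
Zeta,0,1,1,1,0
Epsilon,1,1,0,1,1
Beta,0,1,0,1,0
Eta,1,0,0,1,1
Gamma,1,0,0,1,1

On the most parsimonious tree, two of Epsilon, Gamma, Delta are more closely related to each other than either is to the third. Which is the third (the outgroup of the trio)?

Delta

Character polarity is set by the outgroup: the derived state is whichever differs from the outgroup's state, so for Char. 2, Char. 3 the derived state is '0', and for the remaining characters it is '1'.
Char. 1: derived state '1' in Epsilon, Eta, and Gamma only — synapomorphy for {Epsilon, Eta, Gamma}.
Char. 2: derived state '0' in Eta and Gamma only — synapomorphy for {Eta, Gamma}.
Char. 3: derived state '0' in Beta, Delta, Epsilon, Eta, and Gamma only — synapomorphy for {Beta, Delta, Epsilon, Eta, Gamma}.
All ingroup taxa share the derived state '1' for Char. 4; it defines the ingroup but does not resolve relationships within it.
Only Delta, Epsilon, Eta, and Gamma show the derived state '1' for Char. 5, supporting them as a clade.
Most parsimonious ingroup topology: (((Delta,(Epsilon,(Eta,Gamma))),Beta),Zeta).
Gamma and Epsilon share a more recent common ancestor with each other than either does with Delta, so Delta is the least closely related of the three.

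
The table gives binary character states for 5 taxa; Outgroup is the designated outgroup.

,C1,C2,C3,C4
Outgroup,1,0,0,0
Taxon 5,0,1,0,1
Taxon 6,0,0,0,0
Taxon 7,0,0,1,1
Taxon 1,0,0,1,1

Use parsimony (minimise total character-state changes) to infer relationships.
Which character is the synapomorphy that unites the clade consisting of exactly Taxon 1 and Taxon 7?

C3

Character polarity is set by the outgroup: the derived state is whichever differs from the outgroup's state, so for C1 the derived state is '0', and for the remaining characters it is '1'.
C1 (derived state '0') is shared by all ingroup taxa — unites the whole ingroup.
C2: derived state '1' in Taxon 5 only — an autapomorphy, so it tells us nothing about relationships among taxa.
C3 (derived state '1') is shared by Taxon 1 and Taxon 7 — a synapomorphy uniting that clade.
C4: derived state '1' in Taxon 1, Taxon 5, and Taxon 7 only — synapomorphy for {Taxon 1, Taxon 5, Taxon 7}.
Most parsimonious ingroup topology: ((Taxon 5,(Taxon 7,Taxon 1)),Taxon 6).
The clade {Taxon 1, Taxon 7} is supported by C3: its derived state '1' occurs in exactly those taxa and in no other taxon (including the outgroup).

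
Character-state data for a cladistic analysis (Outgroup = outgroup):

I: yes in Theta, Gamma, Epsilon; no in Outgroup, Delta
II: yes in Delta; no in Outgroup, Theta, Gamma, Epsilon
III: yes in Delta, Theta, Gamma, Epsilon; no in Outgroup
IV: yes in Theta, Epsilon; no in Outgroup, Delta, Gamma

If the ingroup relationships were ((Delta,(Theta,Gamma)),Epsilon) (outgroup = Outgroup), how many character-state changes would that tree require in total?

6

Map each character onto ((Delta,(Theta,Gamma)),Epsilon) (rooted by Outgroup) and count the minimum state changes it requires (Fitch parsimony):
I: 2; II: 1; III: 1; IV: 2.
Total tree length = 6.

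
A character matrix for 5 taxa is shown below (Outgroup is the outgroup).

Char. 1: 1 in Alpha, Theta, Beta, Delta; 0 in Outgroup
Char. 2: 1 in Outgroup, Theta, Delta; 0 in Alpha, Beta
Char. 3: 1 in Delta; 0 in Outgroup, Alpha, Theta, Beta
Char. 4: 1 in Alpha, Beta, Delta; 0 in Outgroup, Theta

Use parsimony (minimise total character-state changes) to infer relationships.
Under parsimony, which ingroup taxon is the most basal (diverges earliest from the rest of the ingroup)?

Character polarity is set by the outgroup: the derived state is whichever differs from the outgroup's state, so for Char. 2 the derived state is '0', and for the remaining characters it is '1'.
All ingroup taxa share the derived state '1' for Char. 1; it defines the ingroup but does not resolve relationships within it.
Only Alpha and Beta show the derived state '0' for Char. 2, supporting them as a clade.
Char. 3 (derived state '1') is unique to Delta (autapomorphy; uninformative for grouping).
Char. 4: derived state '1' in Alpha, Beta, and Delta only — synapomorphy for {Alpha, Beta, Delta}.
Most parsimonious ingroup topology: (((Alpha,Beta),Delta),Theta).
Theta is sister to the clade containing all other ingroup taxa, so it is the earliest-diverging (most basal) ingroup lineage.

Theta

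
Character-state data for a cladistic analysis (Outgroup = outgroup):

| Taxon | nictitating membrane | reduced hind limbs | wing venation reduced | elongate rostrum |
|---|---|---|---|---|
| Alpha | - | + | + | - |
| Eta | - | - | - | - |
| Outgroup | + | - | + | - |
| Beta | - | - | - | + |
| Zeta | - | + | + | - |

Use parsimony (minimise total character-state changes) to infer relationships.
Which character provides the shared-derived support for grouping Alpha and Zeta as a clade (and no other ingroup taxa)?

reduced hind limbs

Character polarity is set by the outgroup: the derived state is whichever differs from the outgroup's state, so for nictitating membrane, wing venation reduced the derived state is '-', and for the remaining characters it is '+'.
nictitating membrane (derived state '-') is shared by all ingroup taxa — unites the whole ingroup.
reduced hind limbs (derived state '+') is shared by Alpha and Zeta — a synapomorphy uniting that clade.
wing venation reduced: derived state '-' in Beta and Eta only — synapomorphy for {Beta, Eta}.
elongate rostrum (derived state '+') is unique to Beta (autapomorphy; uninformative for grouping).
Most parsimonious ingroup topology: ((Alpha,Zeta),(Eta,Beta)).
The clade {Alpha, Zeta} is supported by reduced hind limbs: its derived state '+' occurs in exactly those taxa and in no other taxon (including the outgroup).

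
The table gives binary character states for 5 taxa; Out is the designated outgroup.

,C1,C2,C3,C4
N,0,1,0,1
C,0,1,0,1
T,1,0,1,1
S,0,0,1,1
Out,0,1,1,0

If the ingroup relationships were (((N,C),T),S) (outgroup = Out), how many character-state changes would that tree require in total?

5

Map each character onto (((N,C),T),S) (rooted by Out) and count the minimum state changes it requires (Fitch parsimony):
C1: 1; C2: 2; C3: 1; C4: 1.
Total tree length = 5.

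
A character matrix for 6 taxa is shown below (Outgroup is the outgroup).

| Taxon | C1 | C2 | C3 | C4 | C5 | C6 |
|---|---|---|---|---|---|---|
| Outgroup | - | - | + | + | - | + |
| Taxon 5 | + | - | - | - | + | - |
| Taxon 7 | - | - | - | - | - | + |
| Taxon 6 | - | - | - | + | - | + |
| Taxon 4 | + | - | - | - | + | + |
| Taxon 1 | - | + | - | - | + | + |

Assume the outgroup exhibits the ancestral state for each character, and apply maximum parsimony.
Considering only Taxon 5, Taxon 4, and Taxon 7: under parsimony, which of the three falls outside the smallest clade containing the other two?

Character polarity is set by the outgroup: the derived state is whichever differs from the outgroup's state, so for C3, C4, C6 the derived state is '-', and for the remaining characters it is '+'.
C1 (derived state '+') is shared by Taxon 4 and Taxon 5 — a synapomorphy uniting that clade.
C2: derived state '+' in Taxon 1 only — an autapomorphy, so it tells us nothing about relationships among taxa.
C3 (derived state '-') is shared by all ingroup taxa — unites the whole ingroup.
C4 (derived state '-') is shared by Taxon 1, Taxon 4, Taxon 5, and Taxon 7 — a synapomorphy uniting that clade.
C5: derived state '+' in Taxon 1, Taxon 4, and Taxon 5 only — synapomorphy for {Taxon 1, Taxon 4, Taxon 5}.
C6 (derived state '-') is unique to Taxon 5 (autapomorphy; uninformative for grouping).
Most parsimonious ingroup topology: ((((Taxon 5,Taxon 4),Taxon 1),Taxon 7),Taxon 6).
Taxon 4 and Taxon 5 share a more recent common ancestor with each other than either does with Taxon 7, so Taxon 7 is the least closely related of the three.

Taxon 7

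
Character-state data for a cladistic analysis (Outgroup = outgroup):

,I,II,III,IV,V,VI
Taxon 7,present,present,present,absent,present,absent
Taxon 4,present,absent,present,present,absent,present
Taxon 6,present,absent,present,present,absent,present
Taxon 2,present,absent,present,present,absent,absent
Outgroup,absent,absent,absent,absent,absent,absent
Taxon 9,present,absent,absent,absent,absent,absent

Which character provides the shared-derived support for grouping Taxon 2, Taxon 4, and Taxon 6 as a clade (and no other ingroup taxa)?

IV

The outgroup has state 'absent' for every character, so 'present' is the derived state throughout.
All ingroup taxa share the derived state 'present' for I; it defines the ingroup but does not resolve relationships within it.
II: derived state 'present' in Taxon 7 only — an autapomorphy, so it tells us nothing about relationships among taxa.
Only Taxon 2, Taxon 4, Taxon 6, and Taxon 7 show the derived state 'present' for III, supporting them as a clade.
IV: derived state 'present' in Taxon 2, Taxon 4, and Taxon 6 only — synapomorphy for {Taxon 2, Taxon 4, Taxon 6}.
V: derived state 'present' in Taxon 7 only — an autapomorphy, so it tells us nothing about relationships among taxa.
VI: derived state 'present' in Taxon 4 and Taxon 6 only — synapomorphy for {Taxon 4, Taxon 6}.
Most parsimonious ingroup topology: ((Taxon 7,((Taxon 4,Taxon 6),Taxon 2)),Taxon 9).
The clade {Taxon 2, Taxon 4, Taxon 6} is supported by IV: its derived state 'present' occurs in exactly those taxa and in no other taxon (including the outgroup).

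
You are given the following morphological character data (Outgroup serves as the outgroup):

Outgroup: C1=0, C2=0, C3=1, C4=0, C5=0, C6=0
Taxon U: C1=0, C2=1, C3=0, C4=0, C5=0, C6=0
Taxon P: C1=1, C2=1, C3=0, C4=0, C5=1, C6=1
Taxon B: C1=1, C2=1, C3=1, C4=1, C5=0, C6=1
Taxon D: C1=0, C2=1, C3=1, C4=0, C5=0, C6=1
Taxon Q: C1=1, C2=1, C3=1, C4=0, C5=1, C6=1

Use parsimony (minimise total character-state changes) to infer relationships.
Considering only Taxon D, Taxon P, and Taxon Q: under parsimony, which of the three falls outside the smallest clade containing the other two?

Character polarity is set by the outgroup: the derived state is whichever differs from the outgroup's state, so for C3 the derived state is '0', and for the remaining characters it is '1'.
C1 (derived state '1') is shared by Taxon B, Taxon P, and Taxon Q — a synapomorphy uniting that clade.
All ingroup taxa share the derived state '1' for C2; it defines the ingroup but does not resolve relationships within it.
C3 (state '0') occurs in Taxon P and Taxon U but conflicts with the nesting implied by the other characters — most parsimoniously interpreted as homoplasy.
C4: derived state '1' in Taxon B only — an autapomorphy, so it tells us nothing about relationships among taxa.
C5: derived state '1' in Taxon P and Taxon Q only — synapomorphy for {Taxon P, Taxon Q}.
Only Taxon B, Taxon D, Taxon P, and Taxon Q show the derived state '1' for C6, supporting them as a clade.
Most parsimonious ingroup topology: (Taxon U,(((Taxon P,Taxon Q),Taxon B),Taxon D)).
Taxon Q and Taxon P share a more recent common ancestor with each other than either does with Taxon D, so Taxon D is the least closely related of the three.

Taxon D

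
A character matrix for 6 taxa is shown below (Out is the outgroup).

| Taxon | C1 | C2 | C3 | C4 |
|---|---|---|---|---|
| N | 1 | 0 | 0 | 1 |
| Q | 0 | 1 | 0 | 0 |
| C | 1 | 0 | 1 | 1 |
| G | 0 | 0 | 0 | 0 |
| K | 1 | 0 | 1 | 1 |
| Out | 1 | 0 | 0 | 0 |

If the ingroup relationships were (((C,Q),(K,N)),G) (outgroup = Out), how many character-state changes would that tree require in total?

Map each character onto (((C,Q),(K,N)),G) (rooted by Out) and count the minimum state changes it requires (Fitch parsimony):
C1: 2; C2: 1; C3: 2; C4: 2.
Total tree length = 7.

7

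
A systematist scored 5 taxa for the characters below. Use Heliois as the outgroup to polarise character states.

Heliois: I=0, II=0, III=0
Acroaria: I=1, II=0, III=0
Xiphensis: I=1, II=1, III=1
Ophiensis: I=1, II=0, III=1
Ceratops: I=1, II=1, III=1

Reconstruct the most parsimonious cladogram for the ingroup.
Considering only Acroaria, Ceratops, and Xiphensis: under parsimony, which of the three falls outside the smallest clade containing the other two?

The outgroup has state '0' for every character, so '1' is the derived state throughout.
I (derived state '1') is shared by all ingroup taxa — unites the whole ingroup.
II: derived state '1' in Ceratops and Xiphensis only — synapomorphy for {Ceratops, Xiphensis}.
Only Ceratops, Ophiensis, and Xiphensis show the derived state '1' for III, supporting them as a clade.
Most parsimonious ingroup topology: (Acroaria,((Xiphensis,Ceratops),Ophiensis)).
Xiphensis and Ceratops share a more recent common ancestor with each other than either does with Acroaria, so Acroaria is the least closely related of the three.

Acroaria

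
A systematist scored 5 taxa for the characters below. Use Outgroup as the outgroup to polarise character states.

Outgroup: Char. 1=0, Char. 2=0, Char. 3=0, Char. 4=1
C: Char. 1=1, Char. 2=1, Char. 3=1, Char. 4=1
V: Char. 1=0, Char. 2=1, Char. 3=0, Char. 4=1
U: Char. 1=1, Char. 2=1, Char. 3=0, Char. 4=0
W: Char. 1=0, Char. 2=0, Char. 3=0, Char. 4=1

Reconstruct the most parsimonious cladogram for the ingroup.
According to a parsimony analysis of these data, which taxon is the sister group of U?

Character polarity is set by the outgroup: the derived state is whichever differs from the outgroup's state, so for Char. 4 the derived state is '0', and for the remaining characters it is '1'.
Only C and U show the derived state '1' for Char. 1, supporting them as a clade.
Char. 2: derived state '1' in C, U, and V only — synapomorphy for {C, U, V}.
Char. 3: derived state '1' in C only — an autapomorphy, so it tells us nothing about relationships among taxa.
Char. 4 (derived state '0') is unique to U (autapomorphy; uninformative for grouping).
Most parsimonious ingroup topology: (((C,U),V),W).
U and C form a cherry on this tree, so they are sister taxa.

C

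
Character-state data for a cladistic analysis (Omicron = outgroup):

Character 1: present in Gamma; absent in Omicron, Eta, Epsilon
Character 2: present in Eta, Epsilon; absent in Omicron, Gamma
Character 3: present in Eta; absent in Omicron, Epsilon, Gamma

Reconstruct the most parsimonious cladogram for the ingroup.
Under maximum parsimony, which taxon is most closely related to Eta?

Epsilon

The outgroup has state 'absent' for every character, so 'present' is the derived state throughout.
Character 1: derived state 'present' in Gamma only — an autapomorphy, so it tells us nothing about relationships among taxa.
Only Epsilon and Eta show the derived state 'present' for Character 2, supporting them as a clade.
Character 3 (derived state 'present') is unique to Eta (autapomorphy; uninformative for grouping).
Most parsimonious ingroup topology: ((Eta,Epsilon),Gamma).
Eta and Epsilon form a cherry on this tree, so they are sister taxa.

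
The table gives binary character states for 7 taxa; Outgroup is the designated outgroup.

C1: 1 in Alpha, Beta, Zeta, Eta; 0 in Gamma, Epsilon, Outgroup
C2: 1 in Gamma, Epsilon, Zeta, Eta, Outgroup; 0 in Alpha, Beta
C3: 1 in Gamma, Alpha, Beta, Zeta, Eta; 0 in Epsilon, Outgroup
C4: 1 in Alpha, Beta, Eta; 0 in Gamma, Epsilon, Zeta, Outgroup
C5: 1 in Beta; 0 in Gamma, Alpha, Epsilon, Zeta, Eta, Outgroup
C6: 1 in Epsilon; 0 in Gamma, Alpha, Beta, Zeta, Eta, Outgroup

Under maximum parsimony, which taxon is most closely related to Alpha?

Character polarity is set by the outgroup: the derived state is whichever differs from the outgroup's state, so for C2 the derived state is '0', and for the remaining characters it is '1'.
C1 (derived state '1') is shared by Alpha, Beta, Eta, and Zeta — a synapomorphy uniting that clade.
C2: derived state '0' in Alpha and Beta only — synapomorphy for {Alpha, Beta}.
C3: derived state '1' in Alpha, Beta, Eta, Gamma, and Zeta only — synapomorphy for {Alpha, Beta, Eta, Gamma, Zeta}.
C4: derived state '1' in Alpha, Beta, and Eta only — synapomorphy for {Alpha, Beta, Eta}.
C5: derived state '1' in Beta only — an autapomorphy, so it tells us nothing about relationships among taxa.
C6 (derived state '1') is unique to Epsilon (autapomorphy; uninformative for grouping).
Most parsimonious ingroup topology: (Epsilon,(((Eta,(Beta,Alpha)),Zeta),Gamma)).
Alpha and Beta form a cherry on this tree, so they are sister taxa.

Beta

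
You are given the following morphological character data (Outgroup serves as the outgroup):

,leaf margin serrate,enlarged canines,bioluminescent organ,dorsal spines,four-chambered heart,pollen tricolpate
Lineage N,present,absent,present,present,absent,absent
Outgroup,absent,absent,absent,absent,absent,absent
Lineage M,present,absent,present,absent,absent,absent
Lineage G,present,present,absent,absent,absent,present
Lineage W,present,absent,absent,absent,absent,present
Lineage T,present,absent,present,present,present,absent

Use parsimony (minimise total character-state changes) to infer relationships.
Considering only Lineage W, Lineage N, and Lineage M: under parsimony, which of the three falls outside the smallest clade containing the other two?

Lineage W

The outgroup has state 'absent' for every character, so 'present' is the derived state throughout.
All ingroup taxa share the derived state 'present' for leaf margin serrate; it defines the ingroup but does not resolve relationships within it.
enlarged canines (derived state 'present') is unique to Lineage G (autapomorphy; uninformative for grouping).
Only Lineage M, Lineage N, and Lineage T show the derived state 'present' for bioluminescent organ, supporting them as a clade.
Only Lineage N and Lineage T show the derived state 'present' for dorsal spines, supporting them as a clade.
four-chambered heart (derived state 'present') is unique to Lineage T (autapomorphy; uninformative for grouping).
pollen tricolpate (derived state 'present') is shared by Lineage G and Lineage W — a synapomorphy uniting that clade.
Most parsimonious ingroup topology: ((Lineage W,Lineage G),((Lineage T,Lineage N),Lineage M)).
Lineage N and Lineage M share a more recent common ancestor with each other than either does with Lineage W, so Lineage W is the least closely related of the three.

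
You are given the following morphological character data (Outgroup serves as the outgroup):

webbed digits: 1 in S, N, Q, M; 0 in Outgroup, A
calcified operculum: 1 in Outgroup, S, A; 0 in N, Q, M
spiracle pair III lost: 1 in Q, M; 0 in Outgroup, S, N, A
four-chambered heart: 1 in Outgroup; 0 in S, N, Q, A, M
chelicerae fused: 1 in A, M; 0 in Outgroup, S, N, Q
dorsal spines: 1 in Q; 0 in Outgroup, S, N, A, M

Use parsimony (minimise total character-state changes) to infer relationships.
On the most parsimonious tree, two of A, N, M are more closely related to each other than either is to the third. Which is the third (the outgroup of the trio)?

A

Character polarity is set by the outgroup: the derived state is whichever differs from the outgroup's state, so for calcified operculum, four-chambered heart the derived state is '0', and for the remaining characters it is '1'.
Only M, N, Q, and S show the derived state '1' for webbed digits, supporting them as a clade.
Only M, N, and Q show the derived state '0' for calcified operculum, supporting them as a clade.
spiracle pair III lost: derived state '1' in M and Q only — synapomorphy for {M, Q}.
four-chambered heart (derived state '0') is shared by all ingroup taxa — unites the whole ingroup.
chelicerae fused (state '1') occurs in A and M but conflicts with the nesting implied by the other characters — most parsimoniously interpreted as homoplasy.
dorsal spines: derived state '1' in Q only — an autapomorphy, so it tells us nothing about relationships among taxa.
Most parsimonious ingroup topology: ((S,(N,(Q,M))),A).
M and N share a more recent common ancestor with each other than either does with A, so A is the least closely related of the three.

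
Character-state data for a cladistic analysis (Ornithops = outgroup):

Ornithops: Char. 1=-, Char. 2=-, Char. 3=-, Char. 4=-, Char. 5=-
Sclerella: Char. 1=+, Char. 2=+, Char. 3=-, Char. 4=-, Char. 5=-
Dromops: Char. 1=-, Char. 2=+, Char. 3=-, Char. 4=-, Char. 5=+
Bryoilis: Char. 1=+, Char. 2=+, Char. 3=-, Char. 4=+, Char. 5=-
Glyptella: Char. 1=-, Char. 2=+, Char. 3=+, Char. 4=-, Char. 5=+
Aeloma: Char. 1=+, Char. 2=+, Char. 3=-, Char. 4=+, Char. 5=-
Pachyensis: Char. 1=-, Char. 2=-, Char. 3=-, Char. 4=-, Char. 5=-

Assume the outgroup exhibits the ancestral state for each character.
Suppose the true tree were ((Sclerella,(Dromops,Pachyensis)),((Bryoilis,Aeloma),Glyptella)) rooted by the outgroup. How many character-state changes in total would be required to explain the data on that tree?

Map each character onto ((Sclerella,(Dromops,Pachyensis)),((Bryoilis,Aeloma),Glyptella)) (rooted by Ornithops) and count the minimum state changes it requires (Fitch parsimony):
Char. 1: 2; Char. 2: 2; Char. 3: 1; Char. 4: 1; Char. 5: 2.
Total tree length = 8.

8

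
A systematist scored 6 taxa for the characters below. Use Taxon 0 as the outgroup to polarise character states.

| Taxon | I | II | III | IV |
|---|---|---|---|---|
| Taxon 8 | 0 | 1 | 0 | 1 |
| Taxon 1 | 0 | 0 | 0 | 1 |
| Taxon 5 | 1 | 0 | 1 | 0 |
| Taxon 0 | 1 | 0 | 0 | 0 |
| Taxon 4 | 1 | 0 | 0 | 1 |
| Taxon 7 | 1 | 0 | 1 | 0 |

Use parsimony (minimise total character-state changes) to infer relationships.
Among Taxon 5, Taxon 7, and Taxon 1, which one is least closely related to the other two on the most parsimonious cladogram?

Taxon 1

Character polarity is set by the outgroup: the derived state is whichever differs from the outgroup's state, so for I the derived state is '0', and for the remaining characters it is '1'.
Only Taxon 1 and Taxon 8 show the derived state '0' for I, supporting them as a clade.
II (derived state '1') is unique to Taxon 8 (autapomorphy; uninformative for grouping).
III (derived state '1') is shared by Taxon 5 and Taxon 7 — a synapomorphy uniting that clade.
Only Taxon 1, Taxon 4, and Taxon 8 show the derived state '1' for IV, supporting them as a clade.
Most parsimonious ingroup topology: (((Taxon 1,Taxon 8),Taxon 4),(Taxon 5,Taxon 7)).
Taxon 7 and Taxon 5 share a more recent common ancestor with each other than either does with Taxon 1, so Taxon 1 is the least closely related of the three.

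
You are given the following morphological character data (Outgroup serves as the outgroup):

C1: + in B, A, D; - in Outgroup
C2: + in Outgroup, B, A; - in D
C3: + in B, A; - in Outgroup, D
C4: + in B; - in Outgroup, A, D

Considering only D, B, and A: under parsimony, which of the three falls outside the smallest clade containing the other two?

Character polarity is set by the outgroup: the derived state is whichever differs from the outgroup's state, so for C2 the derived state is '-', and for the remaining characters it is '+'.
All ingroup taxa share the derived state '+' for C1; it defines the ingroup but does not resolve relationships within it.
C2: derived state '-' in D only — an autapomorphy, so it tells us nothing about relationships among taxa.
C3: derived state '+' in A and B only — synapomorphy for {A, B}.
C4: derived state '+' in B only — an autapomorphy, so it tells us nothing about relationships among taxa.
Most parsimonious ingroup topology: ((B,A),D).
A and B share a more recent common ancestor with each other than either does with D, so D is the least closely related of the three.

D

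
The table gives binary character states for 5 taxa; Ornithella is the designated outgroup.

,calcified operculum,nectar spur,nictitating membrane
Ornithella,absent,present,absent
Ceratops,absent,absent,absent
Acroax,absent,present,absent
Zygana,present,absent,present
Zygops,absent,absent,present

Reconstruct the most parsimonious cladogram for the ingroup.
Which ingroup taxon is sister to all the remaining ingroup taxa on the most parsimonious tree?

Acroax

Character polarity is set by the outgroup: the derived state is whichever differs from the outgroup's state, so for nectar spur the derived state is 'absent', and for the remaining characters it is 'present'.
calcified operculum (derived state 'present') is unique to Zygana (autapomorphy; uninformative for grouping).
Only Ceratops, Zygana, and Zygops show the derived state 'absent' for nectar spur, supporting them as a clade.
nictitating membrane: derived state 'present' in Zygana and Zygops only — synapomorphy for {Zygana, Zygops}.
Most parsimonious ingroup topology: ((Ceratops,(Zygana,Zygops)),Acroax).
Acroax is sister to the clade containing all other ingroup taxa, so it is the earliest-diverging (most basal) ingroup lineage.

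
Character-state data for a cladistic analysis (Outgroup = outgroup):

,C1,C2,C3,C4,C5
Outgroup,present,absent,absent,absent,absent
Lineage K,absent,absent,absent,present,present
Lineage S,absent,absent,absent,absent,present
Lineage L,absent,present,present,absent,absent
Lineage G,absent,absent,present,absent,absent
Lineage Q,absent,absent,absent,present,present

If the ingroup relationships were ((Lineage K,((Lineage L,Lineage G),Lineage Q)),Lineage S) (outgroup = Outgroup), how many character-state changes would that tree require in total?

Map each character onto ((Lineage K,((Lineage L,Lineage G),Lineage Q)),Lineage S) (rooted by Outgroup) and count the minimum state changes it requires (Fitch parsimony):
C1: 1; C2: 1; C3: 1; C4: 2; C5: 2.
Total tree length = 7.

7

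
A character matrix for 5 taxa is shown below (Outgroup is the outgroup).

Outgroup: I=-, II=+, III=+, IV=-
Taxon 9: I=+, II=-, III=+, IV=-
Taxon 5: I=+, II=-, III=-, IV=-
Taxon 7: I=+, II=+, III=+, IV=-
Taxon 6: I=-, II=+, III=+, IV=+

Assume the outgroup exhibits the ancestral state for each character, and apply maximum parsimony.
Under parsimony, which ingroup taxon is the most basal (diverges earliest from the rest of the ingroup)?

Taxon 6

Character polarity is set by the outgroup: the derived state is whichever differs from the outgroup's state, so for II, III the derived state is '-', and for the remaining characters it is '+'.
I (derived state '+') is shared by Taxon 5, Taxon 7, and Taxon 9 — a synapomorphy uniting that clade.
II (derived state '-') is shared by Taxon 5 and Taxon 9 — a synapomorphy uniting that clade.
III (derived state '-') is unique to Taxon 5 (autapomorphy; uninformative for grouping).
IV (derived state '+') is unique to Taxon 6 (autapomorphy; uninformative for grouping).
Most parsimonious ingroup topology: (((Taxon 9,Taxon 5),Taxon 7),Taxon 6).
Taxon 6 is sister to the clade containing all other ingroup taxa, so it is the earliest-diverging (most basal) ingroup lineage.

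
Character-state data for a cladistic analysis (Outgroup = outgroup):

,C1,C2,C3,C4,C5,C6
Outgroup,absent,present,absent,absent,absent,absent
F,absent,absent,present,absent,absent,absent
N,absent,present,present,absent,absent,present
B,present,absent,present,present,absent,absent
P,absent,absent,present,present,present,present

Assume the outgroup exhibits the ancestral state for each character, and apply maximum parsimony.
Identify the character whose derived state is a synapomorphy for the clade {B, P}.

Character polarity is set by the outgroup: the derived state is whichever differs from the outgroup's state, so for C2 the derived state is 'absent', and for the remaining characters it is 'present'.
C1 (derived state 'present') is unique to B (autapomorphy; uninformative for grouping).
Only B, F, and P show the derived state 'absent' for C2, supporting them as a clade.
All ingroup taxa share the derived state 'present' for C3; it defines the ingroup but does not resolve relationships within it.
Only B and P show the derived state 'present' for C4, supporting them as a clade.
C5: derived state 'present' in P only — an autapomorphy, so it tells us nothing about relationships among taxa.
C6 groups N and P, which is incompatible with the clades supported by the remaining characters; treating it as convergent (homoplasy) costs fewer steps than any alternative tree.
Most parsimonious ingroup topology: ((F,(B,P)),N).
The clade {B, P} is supported by C4: its derived state 'present' occurs in exactly those taxa and in no other taxon (including the outgroup).

C4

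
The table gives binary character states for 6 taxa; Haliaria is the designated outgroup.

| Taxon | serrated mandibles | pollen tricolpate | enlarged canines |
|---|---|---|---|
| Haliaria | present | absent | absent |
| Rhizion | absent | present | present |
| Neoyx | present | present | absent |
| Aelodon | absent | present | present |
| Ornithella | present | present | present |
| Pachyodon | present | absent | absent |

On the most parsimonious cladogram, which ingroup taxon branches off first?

Character polarity is set by the outgroup: the derived state is whichever differs from the outgroup's state, so for serrated mandibles the derived state is 'absent', and for the remaining characters it is 'present'.
serrated mandibles: derived state 'absent' in Aelodon and Rhizion only — synapomorphy for {Aelodon, Rhizion}.
Only Aelodon, Neoyx, Ornithella, and Rhizion show the derived state 'present' for pollen tricolpate, supporting them as a clade.
enlarged canines (derived state 'present') is shared by Aelodon, Ornithella, and Rhizion — a synapomorphy uniting that clade.
Most parsimonious ingroup topology: ((((Rhizion,Aelodon),Ornithella),Neoyx),Pachyodon).
Pachyodon is sister to the clade containing all other ingroup taxa, so it is the earliest-diverging (most basal) ingroup lineage.

Pachyodon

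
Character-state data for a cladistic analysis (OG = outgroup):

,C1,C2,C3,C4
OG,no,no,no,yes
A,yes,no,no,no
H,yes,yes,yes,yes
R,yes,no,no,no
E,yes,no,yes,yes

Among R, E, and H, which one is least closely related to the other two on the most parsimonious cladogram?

Character polarity is set by the outgroup: the derived state is whichever differs from the outgroup's state, so for C4 the derived state is 'no', and for the remaining characters it is 'yes'.
C1 (derived state 'yes') is shared by all ingroup taxa — unites the whole ingroup.
C2 (derived state 'yes') is unique to H (autapomorphy; uninformative for grouping).
C3: derived state 'yes' in E and H only — synapomorphy for {E, H}.
Only A and R show the derived state 'no' for C4, supporting them as a clade.
Most parsimonious ingroup topology: ((A,R),(H,E)).
H and E share a more recent common ancestor with each other than either does with R, so R is the least closely related of the three.

R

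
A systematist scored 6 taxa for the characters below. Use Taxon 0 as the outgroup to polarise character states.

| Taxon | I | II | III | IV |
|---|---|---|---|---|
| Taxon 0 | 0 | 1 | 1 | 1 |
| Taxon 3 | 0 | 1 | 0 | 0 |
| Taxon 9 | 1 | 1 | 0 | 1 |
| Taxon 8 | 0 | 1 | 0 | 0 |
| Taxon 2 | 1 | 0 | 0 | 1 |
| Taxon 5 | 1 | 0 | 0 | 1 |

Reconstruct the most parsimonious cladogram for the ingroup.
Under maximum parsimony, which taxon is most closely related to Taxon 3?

Taxon 8

Character polarity is set by the outgroup: the derived state is whichever differs from the outgroup's state, so for II, III, IV the derived state is '0', and for the remaining characters it is '1'.
I: derived state '1' in Taxon 2, Taxon 5, and Taxon 9 only — synapomorphy for {Taxon 2, Taxon 5, Taxon 9}.
II: derived state '0' in Taxon 2 and Taxon 5 only — synapomorphy for {Taxon 2, Taxon 5}.
III (derived state '0') is shared by all ingroup taxa — unites the whole ingroup.
Only Taxon 3 and Taxon 8 show the derived state '0' for IV, supporting them as a clade.
Most parsimonious ingroup topology: ((Taxon 3,Taxon 8),(Taxon 9,(Taxon 2,Taxon 5))).
Taxon 3 and Taxon 8 form a cherry on this tree, so they are sister taxa.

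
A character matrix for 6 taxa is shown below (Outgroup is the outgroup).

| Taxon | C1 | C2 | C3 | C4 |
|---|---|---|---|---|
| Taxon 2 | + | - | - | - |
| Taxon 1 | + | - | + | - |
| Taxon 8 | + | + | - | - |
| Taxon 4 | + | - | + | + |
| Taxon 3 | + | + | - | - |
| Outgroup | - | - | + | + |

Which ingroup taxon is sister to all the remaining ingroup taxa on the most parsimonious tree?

Character polarity is set by the outgroup: the derived state is whichever differs from the outgroup's state, so for C3, C4 the derived state is '-', and for the remaining characters it is '+'.
All ingroup taxa share the derived state '+' for C1; it defines the ingroup but does not resolve relationships within it.
C2: derived state '+' in Taxon 3 and Taxon 8 only — synapomorphy for {Taxon 3, Taxon 8}.
C3: derived state '-' in Taxon 2, Taxon 3, and Taxon 8 only — synapomorphy for {Taxon 2, Taxon 3, Taxon 8}.
C4 (derived state '-') is shared by Taxon 1, Taxon 2, Taxon 3, and Taxon 8 — a synapomorphy uniting that clade.
Most parsimonious ingroup topology: ((((Taxon 3,Taxon 8),Taxon 2),Taxon 1),Taxon 4).
Taxon 4 is sister to the clade containing all other ingroup taxa, so it is the earliest-diverging (most basal) ingroup lineage.

Taxon 4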